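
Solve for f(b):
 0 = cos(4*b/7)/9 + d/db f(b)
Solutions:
 f(b) = C1 - 7*sin(4*b/7)/36


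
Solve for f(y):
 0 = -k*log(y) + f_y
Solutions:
 f(y) = C1 + k*y*log(y) - k*y


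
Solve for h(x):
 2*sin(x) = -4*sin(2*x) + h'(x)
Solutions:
 h(x) = C1 + 4*sin(x)^2 - 2*cos(x)


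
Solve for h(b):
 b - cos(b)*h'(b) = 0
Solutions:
 h(b) = C1 + Integral(b/cos(b), b)


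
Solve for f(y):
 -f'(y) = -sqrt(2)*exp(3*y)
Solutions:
 f(y) = C1 + sqrt(2)*exp(3*y)/3


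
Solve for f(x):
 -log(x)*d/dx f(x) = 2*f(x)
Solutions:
 f(x) = C1*exp(-2*li(x))


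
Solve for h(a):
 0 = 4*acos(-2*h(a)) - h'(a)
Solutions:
 Integral(1/acos(-2*_y), (_y, h(a))) = C1 + 4*a


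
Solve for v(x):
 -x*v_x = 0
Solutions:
 v(x) = C1


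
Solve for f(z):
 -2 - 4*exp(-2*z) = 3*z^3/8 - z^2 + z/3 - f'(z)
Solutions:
 f(z) = C1 + 3*z^4/32 - z^3/3 + z^2/6 + 2*z - 2*exp(-2*z)


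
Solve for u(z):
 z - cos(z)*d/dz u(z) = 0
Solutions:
 u(z) = C1 + Integral(z/cos(z), z)


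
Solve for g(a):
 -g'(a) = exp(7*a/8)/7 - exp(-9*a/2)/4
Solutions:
 g(a) = C1 - 8*exp(7*a/8)/49 - exp(-9*a/2)/18


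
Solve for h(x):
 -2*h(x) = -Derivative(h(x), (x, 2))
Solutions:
 h(x) = C1*exp(-sqrt(2)*x) + C2*exp(sqrt(2)*x)


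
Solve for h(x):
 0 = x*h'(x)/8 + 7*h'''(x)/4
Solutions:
 h(x) = C1 + Integral(C2*airyai(-14^(2/3)*x/14) + C3*airybi(-14^(2/3)*x/14), x)


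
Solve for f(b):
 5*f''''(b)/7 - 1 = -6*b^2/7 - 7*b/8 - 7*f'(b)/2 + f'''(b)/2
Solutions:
 f(b) = C1 + C2*exp(b*(7*7^(1/3)/(60*sqrt(501) + 1343)^(1/3) + 14 + 7^(2/3)*(60*sqrt(501) + 1343)^(1/3))/60)*sin(sqrt(3)*7^(1/3)*b*(-7^(1/3)*(60*sqrt(501) + 1343)^(1/3) + 7/(60*sqrt(501) + 1343)^(1/3))/60) + C3*exp(b*(7*7^(1/3)/(60*sqrt(501) + 1343)^(1/3) + 14 + 7^(2/3)*(60*sqrt(501) + 1343)^(1/3))/60)*cos(sqrt(3)*7^(1/3)*b*(-7^(1/3)*(60*sqrt(501) + 1343)^(1/3) + 7/(60*sqrt(501) + 1343)^(1/3))/60) + C4*exp(b*(-7^(2/3)*(60*sqrt(501) + 1343)^(1/3) - 7*7^(1/3)/(60*sqrt(501) + 1343)^(1/3) + 7)/30) - 4*b^3/49 - b^2/8 + 74*b/343


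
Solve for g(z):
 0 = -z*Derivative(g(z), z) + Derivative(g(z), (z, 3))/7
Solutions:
 g(z) = C1 + Integral(C2*airyai(7^(1/3)*z) + C3*airybi(7^(1/3)*z), z)


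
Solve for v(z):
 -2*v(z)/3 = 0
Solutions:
 v(z) = 0


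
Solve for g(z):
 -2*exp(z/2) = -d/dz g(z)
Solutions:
 g(z) = C1 + 4*exp(z/2)


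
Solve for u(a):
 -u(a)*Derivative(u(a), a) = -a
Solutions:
 u(a) = -sqrt(C1 + a^2)
 u(a) = sqrt(C1 + a^2)


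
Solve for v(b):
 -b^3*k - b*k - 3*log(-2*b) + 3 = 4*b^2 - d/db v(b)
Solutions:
 v(b) = C1 + b^4*k/4 + 4*b^3/3 + b^2*k/2 + 3*b*log(-b) + 3*b*(-2 + log(2))


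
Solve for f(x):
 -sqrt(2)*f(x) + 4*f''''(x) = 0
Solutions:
 f(x) = C1*exp(-2^(5/8)*x/2) + C2*exp(2^(5/8)*x/2) + C3*sin(2^(5/8)*x/2) + C4*cos(2^(5/8)*x/2)


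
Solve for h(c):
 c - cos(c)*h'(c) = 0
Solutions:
 h(c) = C1 + Integral(c/cos(c), c)


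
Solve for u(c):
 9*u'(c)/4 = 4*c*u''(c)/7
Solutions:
 u(c) = C1 + C2*c^(79/16)


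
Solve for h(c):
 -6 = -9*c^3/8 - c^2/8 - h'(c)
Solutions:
 h(c) = C1 - 9*c^4/32 - c^3/24 + 6*c


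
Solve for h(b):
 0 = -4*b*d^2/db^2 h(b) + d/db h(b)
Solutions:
 h(b) = C1 + C2*b^(5/4)


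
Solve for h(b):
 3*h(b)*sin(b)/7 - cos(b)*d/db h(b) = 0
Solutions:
 h(b) = C1/cos(b)^(3/7)


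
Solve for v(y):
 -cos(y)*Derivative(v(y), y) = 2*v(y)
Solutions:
 v(y) = C1*(sin(y) - 1)/(sin(y) + 1)


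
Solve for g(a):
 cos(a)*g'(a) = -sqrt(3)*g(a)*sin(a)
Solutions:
 g(a) = C1*cos(a)^(sqrt(3))


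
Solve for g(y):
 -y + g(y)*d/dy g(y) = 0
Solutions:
 g(y) = -sqrt(C1 + y^2)
 g(y) = sqrt(C1 + y^2)


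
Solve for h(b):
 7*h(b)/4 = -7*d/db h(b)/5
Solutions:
 h(b) = C1*exp(-5*b/4)


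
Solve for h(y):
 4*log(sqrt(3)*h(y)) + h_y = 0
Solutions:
 Integral(1/(2*log(_y) + log(3)), (_y, h(y)))/2 = C1 - y


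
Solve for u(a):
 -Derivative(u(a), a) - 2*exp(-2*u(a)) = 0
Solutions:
 u(a) = log(-sqrt(C1 - 4*a))
 u(a) = log(C1 - 4*a)/2


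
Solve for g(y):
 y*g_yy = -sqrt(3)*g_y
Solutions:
 g(y) = C1 + C2*y^(1 - sqrt(3))


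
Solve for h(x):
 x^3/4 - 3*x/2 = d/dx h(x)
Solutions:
 h(x) = C1 + x^4/16 - 3*x^2/4


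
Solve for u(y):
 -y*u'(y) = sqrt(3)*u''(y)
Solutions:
 u(y) = C1 + C2*erf(sqrt(2)*3^(3/4)*y/6)


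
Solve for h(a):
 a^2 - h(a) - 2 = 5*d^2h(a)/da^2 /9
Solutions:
 h(a) = C1*sin(3*sqrt(5)*a/5) + C2*cos(3*sqrt(5)*a/5) + a^2 - 28/9


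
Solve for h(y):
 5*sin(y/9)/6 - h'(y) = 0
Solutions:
 h(y) = C1 - 15*cos(y/9)/2


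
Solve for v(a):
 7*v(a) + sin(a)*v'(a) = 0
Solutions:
 v(a) = C1*sqrt(cos(a) + 1)*(cos(a)^3 + 3*cos(a)^2 + 3*cos(a) + 1)/(sqrt(cos(a) - 1)*(cos(a)^3 - 3*cos(a)^2 + 3*cos(a) - 1))


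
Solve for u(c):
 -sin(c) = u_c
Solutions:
 u(c) = C1 + cos(c)


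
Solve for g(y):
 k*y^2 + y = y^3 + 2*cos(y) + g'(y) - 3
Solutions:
 g(y) = C1 + k*y^3/3 - y^4/4 + y^2/2 + 3*y - 2*sin(y)


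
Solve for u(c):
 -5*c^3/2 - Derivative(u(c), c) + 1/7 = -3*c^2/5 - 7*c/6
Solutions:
 u(c) = C1 - 5*c^4/8 + c^3/5 + 7*c^2/12 + c/7


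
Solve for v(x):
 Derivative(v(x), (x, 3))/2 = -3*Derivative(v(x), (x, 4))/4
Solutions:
 v(x) = C1 + C2*x + C3*x^2 + C4*exp(-2*x/3)


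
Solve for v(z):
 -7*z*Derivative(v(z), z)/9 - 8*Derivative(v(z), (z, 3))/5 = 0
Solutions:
 v(z) = C1 + Integral(C2*airyai(-105^(1/3)*z/6) + C3*airybi(-105^(1/3)*z/6), z)


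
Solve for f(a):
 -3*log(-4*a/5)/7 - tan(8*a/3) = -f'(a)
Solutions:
 f(a) = C1 + 3*a*log(-a)/7 - 3*a*log(5)/7 - 3*a/7 + 6*a*log(2)/7 - 3*log(cos(8*a/3))/8


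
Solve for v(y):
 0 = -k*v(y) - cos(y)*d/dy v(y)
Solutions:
 v(y) = C1*exp(k*(log(sin(y) - 1) - log(sin(y) + 1))/2)


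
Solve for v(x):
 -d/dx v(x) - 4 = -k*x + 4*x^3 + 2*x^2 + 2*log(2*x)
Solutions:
 v(x) = C1 + k*x^2/2 - x^4 - 2*x^3/3 - 2*x*log(x) - 2*x - x*log(4)


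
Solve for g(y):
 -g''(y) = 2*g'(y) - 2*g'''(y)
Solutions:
 g(y) = C1 + C2*exp(y*(1 - sqrt(17))/4) + C3*exp(y*(1 + sqrt(17))/4)


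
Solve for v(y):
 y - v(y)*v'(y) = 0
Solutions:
 v(y) = -sqrt(C1 + y^2)
 v(y) = sqrt(C1 + y^2)


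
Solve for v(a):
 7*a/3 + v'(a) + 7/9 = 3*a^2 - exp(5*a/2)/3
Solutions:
 v(a) = C1 + a^3 - 7*a^2/6 - 7*a/9 - 2*exp(5*a/2)/15


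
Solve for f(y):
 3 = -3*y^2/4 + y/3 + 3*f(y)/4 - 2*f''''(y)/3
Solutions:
 f(y) = C1*exp(-2^(1/4)*sqrt(3)*y/2) + C2*exp(2^(1/4)*sqrt(3)*y/2) + C3*sin(2^(1/4)*sqrt(3)*y/2) + C4*cos(2^(1/4)*sqrt(3)*y/2) + y^2 - 4*y/9 + 4


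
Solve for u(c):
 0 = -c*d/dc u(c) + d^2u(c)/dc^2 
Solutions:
 u(c) = C1 + C2*erfi(sqrt(2)*c/2)


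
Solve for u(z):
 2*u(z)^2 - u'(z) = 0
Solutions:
 u(z) = -1/(C1 + 2*z)


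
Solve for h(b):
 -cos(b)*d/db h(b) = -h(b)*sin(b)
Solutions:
 h(b) = C1/cos(b)


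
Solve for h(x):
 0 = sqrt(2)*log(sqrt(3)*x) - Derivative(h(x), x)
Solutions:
 h(x) = C1 + sqrt(2)*x*log(x) - sqrt(2)*x + sqrt(2)*x*log(3)/2


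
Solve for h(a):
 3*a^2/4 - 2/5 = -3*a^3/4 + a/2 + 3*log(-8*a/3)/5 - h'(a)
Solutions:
 h(a) = C1 - 3*a^4/16 - a^3/4 + a^2/4 + 3*a*log(-a)/5 + a*(-3*log(3) - 1 + 9*log(2))/5


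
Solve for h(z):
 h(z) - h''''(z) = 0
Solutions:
 h(z) = C1*exp(-z) + C2*exp(z) + C3*sin(z) + C4*cos(z)


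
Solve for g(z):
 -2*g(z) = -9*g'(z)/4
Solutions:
 g(z) = C1*exp(8*z/9)


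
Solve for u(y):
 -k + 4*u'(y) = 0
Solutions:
 u(y) = C1 + k*y/4


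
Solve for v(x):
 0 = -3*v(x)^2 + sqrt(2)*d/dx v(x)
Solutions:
 v(x) = -2/(C1 + 3*sqrt(2)*x)


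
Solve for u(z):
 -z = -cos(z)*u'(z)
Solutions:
 u(z) = C1 + Integral(z/cos(z), z)


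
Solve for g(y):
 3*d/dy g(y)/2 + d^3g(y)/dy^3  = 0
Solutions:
 g(y) = C1 + C2*sin(sqrt(6)*y/2) + C3*cos(sqrt(6)*y/2)


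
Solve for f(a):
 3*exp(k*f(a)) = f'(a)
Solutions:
 f(a) = Piecewise((log(-1/(C1*k + 3*a*k))/k, Ne(k, 0)), (nan, True))
 f(a) = Piecewise((C1 + 3*a, Eq(k, 0)), (nan, True))


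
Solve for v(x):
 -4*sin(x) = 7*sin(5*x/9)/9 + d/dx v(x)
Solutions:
 v(x) = C1 + 7*cos(5*x/9)/5 + 4*cos(x)


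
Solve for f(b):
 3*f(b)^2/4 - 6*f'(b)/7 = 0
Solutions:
 f(b) = -8/(C1 + 7*b)


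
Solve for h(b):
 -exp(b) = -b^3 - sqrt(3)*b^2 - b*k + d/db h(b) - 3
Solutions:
 h(b) = C1 + b^4/4 + sqrt(3)*b^3/3 + b^2*k/2 + 3*b - exp(b)


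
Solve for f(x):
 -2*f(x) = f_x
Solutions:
 f(x) = C1*exp(-2*x)


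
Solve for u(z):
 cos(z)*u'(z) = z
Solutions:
 u(z) = C1 + Integral(z/cos(z), z)


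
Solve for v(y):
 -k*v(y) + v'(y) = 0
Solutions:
 v(y) = C1*exp(k*y)


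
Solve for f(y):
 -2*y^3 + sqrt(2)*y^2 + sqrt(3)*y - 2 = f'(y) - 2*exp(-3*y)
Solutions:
 f(y) = C1 - y^4/2 + sqrt(2)*y^3/3 + sqrt(3)*y^2/2 - 2*y - 2*exp(-3*y)/3


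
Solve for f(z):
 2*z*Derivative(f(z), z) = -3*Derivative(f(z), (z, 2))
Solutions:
 f(z) = C1 + C2*erf(sqrt(3)*z/3)


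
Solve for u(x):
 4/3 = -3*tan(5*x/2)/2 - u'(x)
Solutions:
 u(x) = C1 - 4*x/3 + 3*log(cos(5*x/2))/5


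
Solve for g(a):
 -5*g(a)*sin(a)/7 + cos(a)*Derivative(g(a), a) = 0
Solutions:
 g(a) = C1/cos(a)^(5/7)


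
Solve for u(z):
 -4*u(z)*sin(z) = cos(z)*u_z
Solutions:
 u(z) = C1*cos(z)^4


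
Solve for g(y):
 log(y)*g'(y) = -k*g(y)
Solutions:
 g(y) = C1*exp(-k*li(y))


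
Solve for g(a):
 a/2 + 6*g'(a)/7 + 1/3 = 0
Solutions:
 g(a) = C1 - 7*a^2/24 - 7*a/18


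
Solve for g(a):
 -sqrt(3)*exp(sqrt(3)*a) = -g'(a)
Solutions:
 g(a) = C1 + exp(sqrt(3)*a)


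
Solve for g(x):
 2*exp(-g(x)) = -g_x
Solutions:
 g(x) = log(C1 - 2*x)


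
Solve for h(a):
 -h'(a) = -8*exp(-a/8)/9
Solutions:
 h(a) = C1 - 64*exp(-a/8)/9


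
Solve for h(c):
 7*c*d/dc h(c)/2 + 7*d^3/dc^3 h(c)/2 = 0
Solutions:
 h(c) = C1 + Integral(C2*airyai(-c) + C3*airybi(-c), c)


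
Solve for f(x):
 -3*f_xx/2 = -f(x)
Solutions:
 f(x) = C1*exp(-sqrt(6)*x/3) + C2*exp(sqrt(6)*x/3)


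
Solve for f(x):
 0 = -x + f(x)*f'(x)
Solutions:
 f(x) = -sqrt(C1 + x^2)
 f(x) = sqrt(C1 + x^2)


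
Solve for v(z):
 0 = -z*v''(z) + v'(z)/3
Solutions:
 v(z) = C1 + C2*z^(4/3)


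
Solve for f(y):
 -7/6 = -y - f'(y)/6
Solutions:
 f(y) = C1 - 3*y^2 + 7*y


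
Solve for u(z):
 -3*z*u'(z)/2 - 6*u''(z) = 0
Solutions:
 u(z) = C1 + C2*erf(sqrt(2)*z/4)


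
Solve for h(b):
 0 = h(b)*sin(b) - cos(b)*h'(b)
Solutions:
 h(b) = C1/cos(b)


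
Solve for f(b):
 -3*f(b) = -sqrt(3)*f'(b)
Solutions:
 f(b) = C1*exp(sqrt(3)*b)


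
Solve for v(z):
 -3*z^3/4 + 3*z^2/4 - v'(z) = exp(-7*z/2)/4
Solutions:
 v(z) = C1 - 3*z^4/16 + z^3/4 + exp(-7*z/2)/14


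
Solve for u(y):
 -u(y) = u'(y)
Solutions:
 u(y) = C1*exp(-y)


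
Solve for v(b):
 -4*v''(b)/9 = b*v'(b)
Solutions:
 v(b) = C1 + C2*erf(3*sqrt(2)*b/4)


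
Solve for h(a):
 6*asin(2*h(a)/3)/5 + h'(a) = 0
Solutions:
 Integral(1/asin(2*_y/3), (_y, h(a))) = C1 - 6*a/5


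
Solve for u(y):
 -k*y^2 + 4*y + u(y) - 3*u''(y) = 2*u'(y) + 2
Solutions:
 u(y) = C1*exp(-y) + C2*exp(y/3) + k*y^2 + 4*k*y + 14*k - 4*y - 6


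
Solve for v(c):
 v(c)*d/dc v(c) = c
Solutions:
 v(c) = -sqrt(C1 + c^2)
 v(c) = sqrt(C1 + c^2)


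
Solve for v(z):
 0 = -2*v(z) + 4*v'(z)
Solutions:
 v(z) = C1*exp(z/2)


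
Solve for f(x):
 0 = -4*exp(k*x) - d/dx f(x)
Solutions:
 f(x) = C1 - 4*exp(k*x)/k


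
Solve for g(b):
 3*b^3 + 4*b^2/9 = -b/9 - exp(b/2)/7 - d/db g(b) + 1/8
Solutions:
 g(b) = C1 - 3*b^4/4 - 4*b^3/27 - b^2/18 + b/8 - 2*exp(b/2)/7


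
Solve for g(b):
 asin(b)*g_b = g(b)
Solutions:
 g(b) = C1*exp(Integral(1/asin(b), b))


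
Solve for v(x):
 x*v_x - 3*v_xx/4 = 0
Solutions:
 v(x) = C1 + C2*erfi(sqrt(6)*x/3)


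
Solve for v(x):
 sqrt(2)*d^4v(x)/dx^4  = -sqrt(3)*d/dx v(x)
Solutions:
 v(x) = C1 + C4*exp(-2^(5/6)*3^(1/6)*x/2) + (C2*sin(2^(5/6)*3^(2/3)*x/4) + C3*cos(2^(5/6)*3^(2/3)*x/4))*exp(2^(5/6)*3^(1/6)*x/4)


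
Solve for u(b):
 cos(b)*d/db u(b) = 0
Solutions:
 u(b) = C1


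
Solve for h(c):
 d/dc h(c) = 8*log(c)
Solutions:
 h(c) = C1 + 8*c*log(c) - 8*c


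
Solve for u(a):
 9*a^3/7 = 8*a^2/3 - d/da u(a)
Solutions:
 u(a) = C1 - 9*a^4/28 + 8*a^3/9


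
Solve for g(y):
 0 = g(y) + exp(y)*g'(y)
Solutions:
 g(y) = C1*exp(exp(-y))


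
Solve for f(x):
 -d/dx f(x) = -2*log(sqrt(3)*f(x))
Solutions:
 -Integral(1/(2*log(_y) + log(3)), (_y, f(x))) = C1 - x


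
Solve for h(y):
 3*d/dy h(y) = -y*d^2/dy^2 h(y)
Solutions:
 h(y) = C1 + C2/y^2


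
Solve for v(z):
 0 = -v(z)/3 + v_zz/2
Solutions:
 v(z) = C1*exp(-sqrt(6)*z/3) + C2*exp(sqrt(6)*z/3)


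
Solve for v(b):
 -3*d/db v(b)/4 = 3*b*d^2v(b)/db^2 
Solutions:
 v(b) = C1 + C2*b^(3/4)


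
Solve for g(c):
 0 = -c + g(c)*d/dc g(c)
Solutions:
 g(c) = -sqrt(C1 + c^2)
 g(c) = sqrt(C1 + c^2)


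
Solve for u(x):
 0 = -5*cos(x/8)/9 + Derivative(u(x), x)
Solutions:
 u(x) = C1 + 40*sin(x/8)/9


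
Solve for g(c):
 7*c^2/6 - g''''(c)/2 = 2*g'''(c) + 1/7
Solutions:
 g(c) = C1 + C2*c + C3*c^2 + C4*exp(-4*c) + 7*c^5/720 - 7*c^4/576 + c^3/4032


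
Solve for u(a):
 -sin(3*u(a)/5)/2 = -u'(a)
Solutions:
 -a/2 + 5*log(cos(3*u(a)/5) - 1)/6 - 5*log(cos(3*u(a)/5) + 1)/6 = C1


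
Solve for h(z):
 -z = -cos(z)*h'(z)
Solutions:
 h(z) = C1 + Integral(z/cos(z), z)


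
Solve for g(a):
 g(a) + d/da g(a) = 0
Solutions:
 g(a) = C1*exp(-a)


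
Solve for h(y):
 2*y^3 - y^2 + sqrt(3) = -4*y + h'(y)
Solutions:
 h(y) = C1 + y^4/2 - y^3/3 + 2*y^2 + sqrt(3)*y


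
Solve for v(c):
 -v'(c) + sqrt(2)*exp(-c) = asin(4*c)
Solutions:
 v(c) = C1 - c*asin(4*c) - sqrt(1 - 16*c^2)/4 - sqrt(2)*exp(-c)


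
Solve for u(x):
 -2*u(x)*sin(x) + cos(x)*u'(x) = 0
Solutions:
 u(x) = C1/cos(x)^2


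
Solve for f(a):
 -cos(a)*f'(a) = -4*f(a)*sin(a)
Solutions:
 f(a) = C1/cos(a)^4


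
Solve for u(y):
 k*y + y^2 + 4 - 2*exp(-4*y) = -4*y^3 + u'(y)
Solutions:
 u(y) = C1 + k*y^2/2 + y^4 + y^3/3 + 4*y + exp(-4*y)/2


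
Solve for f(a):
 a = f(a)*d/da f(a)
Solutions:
 f(a) = -sqrt(C1 + a^2)
 f(a) = sqrt(C1 + a^2)


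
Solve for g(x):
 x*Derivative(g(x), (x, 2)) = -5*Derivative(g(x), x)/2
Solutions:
 g(x) = C1 + C2/x^(3/2)


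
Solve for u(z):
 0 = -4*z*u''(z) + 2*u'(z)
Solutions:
 u(z) = C1 + C2*z^(3/2)


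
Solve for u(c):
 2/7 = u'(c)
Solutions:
 u(c) = C1 + 2*c/7


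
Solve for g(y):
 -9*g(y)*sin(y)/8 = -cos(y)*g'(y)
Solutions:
 g(y) = C1/cos(y)^(9/8)


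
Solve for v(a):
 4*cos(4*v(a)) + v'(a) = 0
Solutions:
 v(a) = -asin((C1 + exp(32*a))/(C1 - exp(32*a)))/4 + pi/4
 v(a) = asin((C1 + exp(32*a))/(C1 - exp(32*a)))/4


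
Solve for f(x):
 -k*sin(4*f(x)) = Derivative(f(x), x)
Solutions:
 f(x) = -acos((-C1 - exp(8*k*x))/(C1 - exp(8*k*x)))/4 + pi/2
 f(x) = acos((-C1 - exp(8*k*x))/(C1 - exp(8*k*x)))/4


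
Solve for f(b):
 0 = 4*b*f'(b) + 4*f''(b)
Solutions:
 f(b) = C1 + C2*erf(sqrt(2)*b/2)


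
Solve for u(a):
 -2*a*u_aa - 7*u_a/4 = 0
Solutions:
 u(a) = C1 + C2*a^(1/8)


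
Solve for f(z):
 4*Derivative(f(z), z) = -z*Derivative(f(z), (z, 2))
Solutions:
 f(z) = C1 + C2/z^3


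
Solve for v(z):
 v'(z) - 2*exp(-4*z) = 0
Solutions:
 v(z) = C1 - exp(-4*z)/2


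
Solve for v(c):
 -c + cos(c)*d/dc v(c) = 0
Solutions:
 v(c) = C1 + Integral(c/cos(c), c)


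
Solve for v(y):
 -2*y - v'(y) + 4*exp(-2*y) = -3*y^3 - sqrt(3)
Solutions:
 v(y) = C1 + 3*y^4/4 - y^2 + sqrt(3)*y - 2*exp(-2*y)


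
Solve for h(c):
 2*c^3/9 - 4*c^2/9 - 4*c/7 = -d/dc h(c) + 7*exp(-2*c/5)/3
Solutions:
 h(c) = C1 - c^4/18 + 4*c^3/27 + 2*c^2/7 - 35*exp(-2*c/5)/6


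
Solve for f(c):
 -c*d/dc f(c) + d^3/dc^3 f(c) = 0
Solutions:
 f(c) = C1 + Integral(C2*airyai(c) + C3*airybi(c), c)


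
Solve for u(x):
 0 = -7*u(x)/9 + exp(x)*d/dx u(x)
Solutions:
 u(x) = C1*exp(-7*exp(-x)/9)


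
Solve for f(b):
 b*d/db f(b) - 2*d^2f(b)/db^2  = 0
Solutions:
 f(b) = C1 + C2*erfi(b/2)


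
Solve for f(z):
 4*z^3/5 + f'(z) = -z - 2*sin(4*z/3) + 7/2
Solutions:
 f(z) = C1 - z^4/5 - z^2/2 + 7*z/2 + 3*cos(4*z/3)/2


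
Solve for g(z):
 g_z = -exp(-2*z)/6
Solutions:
 g(z) = C1 + exp(-2*z)/12


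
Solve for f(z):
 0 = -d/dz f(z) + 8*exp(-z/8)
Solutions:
 f(z) = C1 - 64*exp(-z/8)


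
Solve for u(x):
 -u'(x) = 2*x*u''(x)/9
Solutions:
 u(x) = C1 + C2/x^(7/2)


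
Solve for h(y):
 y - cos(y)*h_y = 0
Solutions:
 h(y) = C1 + Integral(y/cos(y), y)


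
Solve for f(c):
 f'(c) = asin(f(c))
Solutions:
 Integral(1/asin(_y), (_y, f(c))) = C1 + c


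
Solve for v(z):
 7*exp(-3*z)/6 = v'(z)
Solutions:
 v(z) = C1 - 7*exp(-3*z)/18


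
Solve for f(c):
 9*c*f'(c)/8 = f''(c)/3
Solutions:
 f(c) = C1 + C2*erfi(3*sqrt(3)*c/4)


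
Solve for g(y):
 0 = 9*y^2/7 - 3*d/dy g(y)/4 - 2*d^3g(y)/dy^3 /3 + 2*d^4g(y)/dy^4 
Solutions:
 g(y) = C1 + C2*exp(y*(-2^(2/3)*(27*sqrt(6657) + 2203)^(1/3) - 8*2^(1/3)/(27*sqrt(6657) + 2203)^(1/3) + 8)/72)*sin(2^(1/3)*sqrt(3)*y*(-2^(1/3)*(27*sqrt(6657) + 2203)^(1/3) + 8/(27*sqrt(6657) + 2203)^(1/3))/72) + C3*exp(y*(-2^(2/3)*(27*sqrt(6657) + 2203)^(1/3) - 8*2^(1/3)/(27*sqrt(6657) + 2203)^(1/3) + 8)/72)*cos(2^(1/3)*sqrt(3)*y*(-2^(1/3)*(27*sqrt(6657) + 2203)^(1/3) + 8/(27*sqrt(6657) + 2203)^(1/3))/72) + C4*exp(y*(8*2^(1/3)/(27*sqrt(6657) + 2203)^(1/3) + 4 + 2^(2/3)*(27*sqrt(6657) + 2203)^(1/3))/36) + 4*y^3/7 - 64*y/21


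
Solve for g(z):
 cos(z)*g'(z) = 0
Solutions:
 g(z) = C1


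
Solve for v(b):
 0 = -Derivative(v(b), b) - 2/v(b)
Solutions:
 v(b) = -sqrt(C1 - 4*b)
 v(b) = sqrt(C1 - 4*b)


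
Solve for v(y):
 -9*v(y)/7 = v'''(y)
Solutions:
 v(y) = C3*exp(-21^(2/3)*y/7) + (C1*sin(3*3^(1/6)*7^(2/3)*y/14) + C2*cos(3*3^(1/6)*7^(2/3)*y/14))*exp(21^(2/3)*y/14)


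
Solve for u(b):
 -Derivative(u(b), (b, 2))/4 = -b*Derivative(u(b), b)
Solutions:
 u(b) = C1 + C2*erfi(sqrt(2)*b)


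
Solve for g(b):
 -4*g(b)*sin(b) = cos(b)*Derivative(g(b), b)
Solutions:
 g(b) = C1*cos(b)^4


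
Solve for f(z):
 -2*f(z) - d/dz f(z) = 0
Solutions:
 f(z) = C1*exp(-2*z)


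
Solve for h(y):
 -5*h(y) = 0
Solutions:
 h(y) = 0


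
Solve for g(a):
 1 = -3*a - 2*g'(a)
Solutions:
 g(a) = C1 - 3*a^2/4 - a/2


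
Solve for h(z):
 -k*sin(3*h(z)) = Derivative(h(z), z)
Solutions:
 h(z) = -acos((-C1 - exp(6*k*z))/(C1 - exp(6*k*z)))/3 + 2*pi/3
 h(z) = acos((-C1 - exp(6*k*z))/(C1 - exp(6*k*z)))/3


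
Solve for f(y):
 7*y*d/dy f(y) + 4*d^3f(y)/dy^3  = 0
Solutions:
 f(y) = C1 + Integral(C2*airyai(-14^(1/3)*y/2) + C3*airybi(-14^(1/3)*y/2), y)


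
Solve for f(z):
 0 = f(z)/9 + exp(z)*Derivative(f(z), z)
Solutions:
 f(z) = C1*exp(exp(-z)/9)


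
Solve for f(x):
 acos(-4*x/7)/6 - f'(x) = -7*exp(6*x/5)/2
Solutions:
 f(x) = C1 + x*acos(-4*x/7)/6 + sqrt(49 - 16*x^2)/24 + 35*exp(6*x/5)/12


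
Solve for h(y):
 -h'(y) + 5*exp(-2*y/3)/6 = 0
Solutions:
 h(y) = C1 - 5*exp(-2*y/3)/4


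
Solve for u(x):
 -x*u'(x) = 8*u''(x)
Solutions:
 u(x) = C1 + C2*erf(x/4)


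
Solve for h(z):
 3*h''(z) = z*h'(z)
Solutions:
 h(z) = C1 + C2*erfi(sqrt(6)*z/6)


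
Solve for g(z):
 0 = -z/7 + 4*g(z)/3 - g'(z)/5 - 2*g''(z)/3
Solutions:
 g(z) = C1*exp(z*(-3 + sqrt(809))/20) + C2*exp(-z*(3 + sqrt(809))/20) + 3*z/28 + 9/560


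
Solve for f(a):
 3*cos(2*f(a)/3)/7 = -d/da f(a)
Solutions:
 3*a/7 - 3*log(sin(2*f(a)/3) - 1)/4 + 3*log(sin(2*f(a)/3) + 1)/4 = C1


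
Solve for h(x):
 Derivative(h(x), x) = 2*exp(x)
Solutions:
 h(x) = C1 + 2*exp(x)


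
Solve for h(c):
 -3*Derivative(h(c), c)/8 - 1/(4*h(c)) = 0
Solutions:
 h(c) = -sqrt(C1 - 12*c)/3
 h(c) = sqrt(C1 - 12*c)/3


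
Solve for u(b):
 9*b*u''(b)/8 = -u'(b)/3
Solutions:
 u(b) = C1 + C2*b^(19/27)


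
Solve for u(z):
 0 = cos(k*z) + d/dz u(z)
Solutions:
 u(z) = C1 - sin(k*z)/k


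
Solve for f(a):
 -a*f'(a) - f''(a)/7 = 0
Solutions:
 f(a) = C1 + C2*erf(sqrt(14)*a/2)


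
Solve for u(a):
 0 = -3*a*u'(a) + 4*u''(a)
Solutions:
 u(a) = C1 + C2*erfi(sqrt(6)*a/4)


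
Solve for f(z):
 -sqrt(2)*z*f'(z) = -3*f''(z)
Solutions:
 f(z) = C1 + C2*erfi(2^(3/4)*sqrt(3)*z/6)


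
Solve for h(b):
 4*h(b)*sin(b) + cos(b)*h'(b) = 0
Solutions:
 h(b) = C1*cos(b)^4


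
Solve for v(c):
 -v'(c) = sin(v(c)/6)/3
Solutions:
 c/3 + 3*log(cos(v(c)/6) - 1) - 3*log(cos(v(c)/6) + 1) = C1


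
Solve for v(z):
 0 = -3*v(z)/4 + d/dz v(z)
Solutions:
 v(z) = C1*exp(3*z/4)


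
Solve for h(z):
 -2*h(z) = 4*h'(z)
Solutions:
 h(z) = C1*exp(-z/2)


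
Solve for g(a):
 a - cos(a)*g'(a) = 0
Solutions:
 g(a) = C1 + Integral(a/cos(a), a)


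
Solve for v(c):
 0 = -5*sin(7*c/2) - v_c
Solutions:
 v(c) = C1 + 10*cos(7*c/2)/7


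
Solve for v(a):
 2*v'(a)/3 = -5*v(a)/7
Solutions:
 v(a) = C1*exp(-15*a/14)


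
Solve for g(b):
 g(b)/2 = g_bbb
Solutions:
 g(b) = C3*exp(2^(2/3)*b/2) + (C1*sin(2^(2/3)*sqrt(3)*b/4) + C2*cos(2^(2/3)*sqrt(3)*b/4))*exp(-2^(2/3)*b/4)


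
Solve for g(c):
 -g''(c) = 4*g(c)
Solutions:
 g(c) = C1*sin(2*c) + C2*cos(2*c)


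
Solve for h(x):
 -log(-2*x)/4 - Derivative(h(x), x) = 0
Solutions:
 h(x) = C1 - x*log(-x)/4 + x*(1 - log(2))/4


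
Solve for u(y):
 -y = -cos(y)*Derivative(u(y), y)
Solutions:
 u(y) = C1 + Integral(y/cos(y), y)


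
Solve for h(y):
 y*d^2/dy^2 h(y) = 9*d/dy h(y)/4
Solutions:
 h(y) = C1 + C2*y^(13/4)


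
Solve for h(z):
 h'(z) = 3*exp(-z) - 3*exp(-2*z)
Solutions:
 h(z) = C1 - 3*exp(-z) + 3*exp(-2*z)/2


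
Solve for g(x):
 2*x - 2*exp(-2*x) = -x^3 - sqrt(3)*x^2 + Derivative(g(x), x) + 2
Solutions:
 g(x) = C1 + x^4/4 + sqrt(3)*x^3/3 + x^2 - 2*x + exp(-2*x)


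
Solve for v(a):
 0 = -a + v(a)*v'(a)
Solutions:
 v(a) = -sqrt(C1 + a^2)
 v(a) = sqrt(C1 + a^2)


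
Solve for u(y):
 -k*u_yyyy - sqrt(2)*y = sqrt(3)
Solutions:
 u(y) = C1 + C2*y + C3*y^2 + C4*y^3 - sqrt(2)*y^5/(120*k) - sqrt(3)*y^4/(24*k)


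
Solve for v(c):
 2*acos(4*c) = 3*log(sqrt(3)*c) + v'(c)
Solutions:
 v(c) = C1 - 3*c*log(c) + 2*c*acos(4*c) - 3*c*log(3)/2 + 3*c - sqrt(1 - 16*c^2)/2


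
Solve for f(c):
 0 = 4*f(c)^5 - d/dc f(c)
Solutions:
 f(c) = -(-1/(C1 + 16*c))^(1/4)
 f(c) = (-1/(C1 + 16*c))^(1/4)
 f(c) = -I*(-1/(C1 + 16*c))^(1/4)
 f(c) = I*(-1/(C1 + 16*c))^(1/4)


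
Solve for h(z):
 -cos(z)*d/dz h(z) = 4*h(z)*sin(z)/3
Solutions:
 h(z) = C1*cos(z)^(4/3)


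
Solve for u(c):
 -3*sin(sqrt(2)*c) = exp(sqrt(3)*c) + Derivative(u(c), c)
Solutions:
 u(c) = C1 - sqrt(3)*exp(sqrt(3)*c)/3 + 3*sqrt(2)*cos(sqrt(2)*c)/2


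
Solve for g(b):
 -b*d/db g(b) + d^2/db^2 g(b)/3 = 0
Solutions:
 g(b) = C1 + C2*erfi(sqrt(6)*b/2)


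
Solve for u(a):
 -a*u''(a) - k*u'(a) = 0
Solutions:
 u(a) = C1 + a^(1 - re(k))*(C2*sin(log(a)*Abs(im(k))) + C3*cos(log(a)*im(k)))


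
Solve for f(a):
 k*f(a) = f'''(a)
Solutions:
 f(a) = C1*exp(a*k^(1/3)) + C2*exp(a*k^(1/3)*(-1 + sqrt(3)*I)/2) + C3*exp(-a*k^(1/3)*(1 + sqrt(3)*I)/2)


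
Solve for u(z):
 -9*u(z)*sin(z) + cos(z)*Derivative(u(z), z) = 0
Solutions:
 u(z) = C1/cos(z)^9


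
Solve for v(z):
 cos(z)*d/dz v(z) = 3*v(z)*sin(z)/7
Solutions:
 v(z) = C1/cos(z)^(3/7)


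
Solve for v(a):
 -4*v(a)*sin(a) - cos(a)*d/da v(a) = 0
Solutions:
 v(a) = C1*cos(a)^4


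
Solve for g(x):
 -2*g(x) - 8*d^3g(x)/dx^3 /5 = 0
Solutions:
 g(x) = C3*exp(-10^(1/3)*x/2) + (C1*sin(10^(1/3)*sqrt(3)*x/4) + C2*cos(10^(1/3)*sqrt(3)*x/4))*exp(10^(1/3)*x/4)


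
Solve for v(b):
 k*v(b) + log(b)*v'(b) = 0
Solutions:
 v(b) = C1*exp(-k*li(b))


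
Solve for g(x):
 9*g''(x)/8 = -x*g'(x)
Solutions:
 g(x) = C1 + C2*erf(2*x/3)


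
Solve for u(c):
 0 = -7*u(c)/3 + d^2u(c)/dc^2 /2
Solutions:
 u(c) = C1*exp(-sqrt(42)*c/3) + C2*exp(sqrt(42)*c/3)


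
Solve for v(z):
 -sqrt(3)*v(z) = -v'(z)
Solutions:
 v(z) = C1*exp(sqrt(3)*z)


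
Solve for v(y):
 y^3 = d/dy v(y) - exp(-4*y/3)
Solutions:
 v(y) = C1 + y^4/4 - 3*exp(-4*y/3)/4


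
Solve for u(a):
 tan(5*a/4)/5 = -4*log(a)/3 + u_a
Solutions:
 u(a) = C1 + 4*a*log(a)/3 - 4*a/3 - 4*log(cos(5*a/4))/25


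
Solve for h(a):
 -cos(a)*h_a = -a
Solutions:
 h(a) = C1 + Integral(a/cos(a), a)


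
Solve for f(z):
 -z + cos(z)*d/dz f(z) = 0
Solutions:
 f(z) = C1 + Integral(z/cos(z), z)


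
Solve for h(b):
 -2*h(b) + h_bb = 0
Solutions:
 h(b) = C1*exp(-sqrt(2)*b) + C2*exp(sqrt(2)*b)


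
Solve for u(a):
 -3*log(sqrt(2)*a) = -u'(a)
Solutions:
 u(a) = C1 + 3*a*log(a) - 3*a + 3*a*log(2)/2


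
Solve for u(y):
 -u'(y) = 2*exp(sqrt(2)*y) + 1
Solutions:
 u(y) = C1 - y - sqrt(2)*exp(sqrt(2)*y)


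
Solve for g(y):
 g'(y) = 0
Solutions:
 g(y) = C1


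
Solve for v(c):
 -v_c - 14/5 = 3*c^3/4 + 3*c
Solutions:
 v(c) = C1 - 3*c^4/16 - 3*c^2/2 - 14*c/5


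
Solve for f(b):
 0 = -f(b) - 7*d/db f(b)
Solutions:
 f(b) = C1*exp(-b/7)


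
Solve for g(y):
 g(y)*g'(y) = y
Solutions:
 g(y) = -sqrt(C1 + y^2)
 g(y) = sqrt(C1 + y^2)


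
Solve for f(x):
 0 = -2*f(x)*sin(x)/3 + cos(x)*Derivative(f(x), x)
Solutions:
 f(x) = C1/cos(x)^(2/3)


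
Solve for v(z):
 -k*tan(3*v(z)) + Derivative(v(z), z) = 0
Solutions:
 v(z) = -asin(C1*exp(3*k*z))/3 + pi/3
 v(z) = asin(C1*exp(3*k*z))/3


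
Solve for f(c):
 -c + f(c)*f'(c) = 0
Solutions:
 f(c) = -sqrt(C1 + c^2)
 f(c) = sqrt(C1 + c^2)


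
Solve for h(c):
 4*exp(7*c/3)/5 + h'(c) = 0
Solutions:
 h(c) = C1 - 12*exp(7*c/3)/35


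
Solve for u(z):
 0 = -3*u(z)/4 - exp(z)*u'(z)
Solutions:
 u(z) = C1*exp(3*exp(-z)/4)


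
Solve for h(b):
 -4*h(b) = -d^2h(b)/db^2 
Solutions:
 h(b) = C1*exp(-2*b) + C2*exp(2*b)


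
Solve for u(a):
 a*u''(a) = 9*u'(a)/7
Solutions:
 u(a) = C1 + C2*a^(16/7)


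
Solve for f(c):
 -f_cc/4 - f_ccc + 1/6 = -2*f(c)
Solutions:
 f(c) = C1*exp(-c*((24*sqrt(5178) + 1727)^(-1/3) + 2 + (24*sqrt(5178) + 1727)^(1/3))/24)*sin(sqrt(3)*c*(-(24*sqrt(5178) + 1727)^(1/3) + (24*sqrt(5178) + 1727)^(-1/3))/24) + C2*exp(-c*((24*sqrt(5178) + 1727)^(-1/3) + 2 + (24*sqrt(5178) + 1727)^(1/3))/24)*cos(sqrt(3)*c*(-(24*sqrt(5178) + 1727)^(1/3) + (24*sqrt(5178) + 1727)^(-1/3))/24) + C3*exp(c*(-1 + (24*sqrt(5178) + 1727)^(-1/3) + (24*sqrt(5178) + 1727)^(1/3))/12) - 1/12


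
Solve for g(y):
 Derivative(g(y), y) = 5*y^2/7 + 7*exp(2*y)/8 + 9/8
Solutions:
 g(y) = C1 + 5*y^3/21 + 9*y/8 + 7*exp(2*y)/16


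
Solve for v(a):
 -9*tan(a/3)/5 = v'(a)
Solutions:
 v(a) = C1 + 27*log(cos(a/3))/5


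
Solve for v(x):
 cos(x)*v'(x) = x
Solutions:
 v(x) = C1 + Integral(x/cos(x), x)


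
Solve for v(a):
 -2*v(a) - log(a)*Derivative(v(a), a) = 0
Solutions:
 v(a) = C1*exp(-2*li(a))


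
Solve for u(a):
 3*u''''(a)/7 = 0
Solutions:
 u(a) = C1 + C2*a + C3*a^2 + C4*a^3


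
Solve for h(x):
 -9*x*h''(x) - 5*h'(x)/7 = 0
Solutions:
 h(x) = C1 + C2*x^(58/63)


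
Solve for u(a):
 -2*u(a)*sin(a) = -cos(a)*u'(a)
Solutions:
 u(a) = C1/cos(a)^2


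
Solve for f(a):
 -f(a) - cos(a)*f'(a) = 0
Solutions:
 f(a) = C1*sqrt(sin(a) - 1)/sqrt(sin(a) + 1)


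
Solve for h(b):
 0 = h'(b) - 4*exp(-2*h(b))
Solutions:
 h(b) = log(-sqrt(C1 + 8*b))
 h(b) = log(C1 + 8*b)/2


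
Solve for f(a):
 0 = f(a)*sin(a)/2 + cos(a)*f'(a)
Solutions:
 f(a) = C1*sqrt(cos(a))


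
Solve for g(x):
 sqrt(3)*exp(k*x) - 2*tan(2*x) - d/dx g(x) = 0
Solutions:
 g(x) = C1 + sqrt(3)*Piecewise((exp(k*x)/k, Ne(k, 0)), (x, True)) + log(cos(2*x))


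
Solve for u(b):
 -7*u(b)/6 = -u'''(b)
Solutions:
 u(b) = C3*exp(6^(2/3)*7^(1/3)*b/6) + (C1*sin(2^(2/3)*3^(1/6)*7^(1/3)*b/4) + C2*cos(2^(2/3)*3^(1/6)*7^(1/3)*b/4))*exp(-6^(2/3)*7^(1/3)*b/12)


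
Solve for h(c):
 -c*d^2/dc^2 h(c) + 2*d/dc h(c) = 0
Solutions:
 h(c) = C1 + C2*c^3


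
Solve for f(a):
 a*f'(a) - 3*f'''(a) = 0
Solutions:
 f(a) = C1 + Integral(C2*airyai(3^(2/3)*a/3) + C3*airybi(3^(2/3)*a/3), a)


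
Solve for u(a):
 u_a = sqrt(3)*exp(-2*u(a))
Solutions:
 u(a) = log(-sqrt(C1 + 2*sqrt(3)*a))
 u(a) = log(C1 + 2*sqrt(3)*a)/2


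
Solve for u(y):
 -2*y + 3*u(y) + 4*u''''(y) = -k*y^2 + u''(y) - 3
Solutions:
 u(y) = -k*y^2/3 - 2*k/9 + 2*y/3 + (C1*sin(sqrt(2)*3^(1/4)*y*sin(atan(sqrt(47))/2)/2) + C2*cos(sqrt(2)*3^(1/4)*y*sin(atan(sqrt(47))/2)/2))*exp(-sqrt(2)*3^(1/4)*y*cos(atan(sqrt(47))/2)/2) + (C3*sin(sqrt(2)*3^(1/4)*y*sin(atan(sqrt(47))/2)/2) + C4*cos(sqrt(2)*3^(1/4)*y*sin(atan(sqrt(47))/2)/2))*exp(sqrt(2)*3^(1/4)*y*cos(atan(sqrt(47))/2)/2) - 1


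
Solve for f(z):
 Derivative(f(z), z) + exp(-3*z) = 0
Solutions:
 f(z) = C1 + exp(-3*z)/3


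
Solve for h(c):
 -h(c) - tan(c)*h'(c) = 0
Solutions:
 h(c) = C1/sin(c)


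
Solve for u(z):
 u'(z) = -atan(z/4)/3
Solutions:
 u(z) = C1 - z*atan(z/4)/3 + 2*log(z^2 + 16)/3


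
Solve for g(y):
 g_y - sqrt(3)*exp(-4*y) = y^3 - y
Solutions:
 g(y) = C1 + y^4/4 - y^2/2 - sqrt(3)*exp(-4*y)/4


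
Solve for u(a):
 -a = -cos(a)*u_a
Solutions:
 u(a) = C1 + Integral(a/cos(a), a)


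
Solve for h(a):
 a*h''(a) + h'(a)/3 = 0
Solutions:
 h(a) = C1 + C2*a^(2/3)


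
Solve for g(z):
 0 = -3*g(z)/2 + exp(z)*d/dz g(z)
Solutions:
 g(z) = C1*exp(-3*exp(-z)/2)


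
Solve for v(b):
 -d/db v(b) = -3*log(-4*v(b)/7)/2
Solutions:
 -2*Integral(1/(log(-_y) - log(7) + 2*log(2)), (_y, v(b)))/3 = C1 - b


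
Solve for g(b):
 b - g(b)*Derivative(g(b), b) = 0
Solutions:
 g(b) = -sqrt(C1 + b^2)
 g(b) = sqrt(C1 + b^2)


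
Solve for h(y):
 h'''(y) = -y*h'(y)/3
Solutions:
 h(y) = C1 + Integral(C2*airyai(-3^(2/3)*y/3) + C3*airybi(-3^(2/3)*y/3), y)


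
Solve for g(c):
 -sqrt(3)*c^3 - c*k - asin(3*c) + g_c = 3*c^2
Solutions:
 g(c) = C1 + sqrt(3)*c^4/4 + c^3 + c^2*k/2 + c*asin(3*c) + sqrt(1 - 9*c^2)/3


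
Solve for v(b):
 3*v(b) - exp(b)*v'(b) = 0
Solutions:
 v(b) = C1*exp(-3*exp(-b))


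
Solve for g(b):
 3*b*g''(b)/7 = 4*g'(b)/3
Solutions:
 g(b) = C1 + C2*b^(37/9)


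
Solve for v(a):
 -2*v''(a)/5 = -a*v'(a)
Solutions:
 v(a) = C1 + C2*erfi(sqrt(5)*a/2)


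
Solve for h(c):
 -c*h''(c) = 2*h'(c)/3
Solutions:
 h(c) = C1 + C2*c^(1/3)


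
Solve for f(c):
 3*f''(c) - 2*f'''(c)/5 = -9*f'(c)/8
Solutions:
 f(c) = C1 + C2*exp(3*c*(5 - sqrt(30))/4) + C3*exp(3*c*(5 + sqrt(30))/4)


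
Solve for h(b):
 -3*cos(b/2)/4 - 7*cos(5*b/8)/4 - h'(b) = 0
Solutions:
 h(b) = C1 - 3*sin(b/2)/2 - 14*sin(5*b/8)/5


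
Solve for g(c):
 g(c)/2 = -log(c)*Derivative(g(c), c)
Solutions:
 g(c) = C1*exp(-li(c)/2)


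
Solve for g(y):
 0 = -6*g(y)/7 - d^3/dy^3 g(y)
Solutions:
 g(y) = C3*exp(-6^(1/3)*7^(2/3)*y/7) + (C1*sin(2^(1/3)*3^(5/6)*7^(2/3)*y/14) + C2*cos(2^(1/3)*3^(5/6)*7^(2/3)*y/14))*exp(6^(1/3)*7^(2/3)*y/14)


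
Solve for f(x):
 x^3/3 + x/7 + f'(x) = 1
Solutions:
 f(x) = C1 - x^4/12 - x^2/14 + x


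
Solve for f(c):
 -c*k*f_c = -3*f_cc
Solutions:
 f(c) = Piecewise((-sqrt(6)*sqrt(pi)*C1*erf(sqrt(6)*c*sqrt(-k)/6)/(2*sqrt(-k)) - C2, (k > 0) | (k < 0)), (-C1*c - C2, True))


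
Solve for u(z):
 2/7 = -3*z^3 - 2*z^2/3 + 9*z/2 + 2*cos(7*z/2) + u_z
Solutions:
 u(z) = C1 + 3*z^4/4 + 2*z^3/9 - 9*z^2/4 + 2*z/7 - 4*sin(7*z/2)/7


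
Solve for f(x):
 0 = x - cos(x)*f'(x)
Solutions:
 f(x) = C1 + Integral(x/cos(x), x)


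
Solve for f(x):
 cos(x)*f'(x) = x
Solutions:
 f(x) = C1 + Integral(x/cos(x), x)


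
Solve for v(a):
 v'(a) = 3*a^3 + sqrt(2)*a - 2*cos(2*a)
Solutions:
 v(a) = C1 + 3*a^4/4 + sqrt(2)*a^2/2 - sin(2*a)


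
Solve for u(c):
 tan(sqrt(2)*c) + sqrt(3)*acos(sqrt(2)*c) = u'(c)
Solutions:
 u(c) = C1 + sqrt(3)*(c*acos(sqrt(2)*c) - sqrt(2)*sqrt(1 - 2*c^2)/2) - sqrt(2)*log(cos(sqrt(2)*c))/2


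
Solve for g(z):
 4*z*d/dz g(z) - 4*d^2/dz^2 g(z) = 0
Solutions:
 g(z) = C1 + C2*erfi(sqrt(2)*z/2)


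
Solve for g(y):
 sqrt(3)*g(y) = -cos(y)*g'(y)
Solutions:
 g(y) = C1*(sin(y) - 1)^(sqrt(3)/2)/(sin(y) + 1)^(sqrt(3)/2)


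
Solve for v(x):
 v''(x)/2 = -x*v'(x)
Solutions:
 v(x) = C1 + C2*erf(x)


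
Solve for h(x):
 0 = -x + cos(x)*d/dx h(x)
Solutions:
 h(x) = C1 + Integral(x/cos(x), x)


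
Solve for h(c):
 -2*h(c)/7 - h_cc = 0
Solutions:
 h(c) = C1*sin(sqrt(14)*c/7) + C2*cos(sqrt(14)*c/7)


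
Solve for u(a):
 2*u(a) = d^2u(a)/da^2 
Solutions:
 u(a) = C1*exp(-sqrt(2)*a) + C2*exp(sqrt(2)*a)


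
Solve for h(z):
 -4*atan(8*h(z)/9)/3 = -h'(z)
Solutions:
 Integral(1/atan(8*_y/9), (_y, h(z))) = C1 + 4*z/3


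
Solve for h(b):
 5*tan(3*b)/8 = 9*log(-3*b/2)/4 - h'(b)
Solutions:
 h(b) = C1 + 9*b*log(-b)/4 - 9*b/4 - 9*b*log(2)/4 + 9*b*log(3)/4 + 5*log(cos(3*b))/24


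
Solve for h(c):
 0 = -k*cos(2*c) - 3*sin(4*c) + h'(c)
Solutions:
 h(c) = C1 + k*sin(2*c)/2 - 3*cos(4*c)/4


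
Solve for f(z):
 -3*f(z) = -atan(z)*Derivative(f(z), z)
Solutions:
 f(z) = C1*exp(3*Integral(1/atan(z), z))


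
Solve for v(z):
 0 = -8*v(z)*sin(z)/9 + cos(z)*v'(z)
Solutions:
 v(z) = C1/cos(z)^(8/9)


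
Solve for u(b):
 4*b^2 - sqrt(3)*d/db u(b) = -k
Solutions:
 u(b) = C1 + 4*sqrt(3)*b^3/9 + sqrt(3)*b*k/3


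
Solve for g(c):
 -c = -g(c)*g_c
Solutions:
 g(c) = -sqrt(C1 + c^2)
 g(c) = sqrt(C1 + c^2)


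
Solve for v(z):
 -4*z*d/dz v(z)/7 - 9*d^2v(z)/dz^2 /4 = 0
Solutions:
 v(z) = C1 + C2*erf(2*sqrt(14)*z/21)


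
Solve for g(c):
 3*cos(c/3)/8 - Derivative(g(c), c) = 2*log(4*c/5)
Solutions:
 g(c) = C1 - 2*c*log(c) - 4*c*log(2) + 2*c + 2*c*log(5) + 9*sin(c/3)/8


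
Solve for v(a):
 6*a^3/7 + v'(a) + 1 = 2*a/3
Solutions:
 v(a) = C1 - 3*a^4/14 + a^2/3 - a


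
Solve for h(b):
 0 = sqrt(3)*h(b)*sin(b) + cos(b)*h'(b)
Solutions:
 h(b) = C1*cos(b)^(sqrt(3))


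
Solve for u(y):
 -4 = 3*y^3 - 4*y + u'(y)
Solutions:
 u(y) = C1 - 3*y^4/4 + 2*y^2 - 4*y


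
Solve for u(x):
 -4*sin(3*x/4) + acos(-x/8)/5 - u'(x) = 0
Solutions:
 u(x) = C1 + x*acos(-x/8)/5 + sqrt(64 - x^2)/5 + 16*cos(3*x/4)/3


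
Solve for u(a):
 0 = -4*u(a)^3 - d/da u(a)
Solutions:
 u(a) = -sqrt(2)*sqrt(-1/(C1 - 4*a))/2
 u(a) = sqrt(2)*sqrt(-1/(C1 - 4*a))/2


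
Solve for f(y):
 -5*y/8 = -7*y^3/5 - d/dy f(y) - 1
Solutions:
 f(y) = C1 - 7*y^4/20 + 5*y^2/16 - y


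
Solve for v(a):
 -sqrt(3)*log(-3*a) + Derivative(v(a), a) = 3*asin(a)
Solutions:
 v(a) = C1 + sqrt(3)*a*(log(-a) - 1) + 3*a*asin(a) + sqrt(3)*a*log(3) + 3*sqrt(1 - a^2)


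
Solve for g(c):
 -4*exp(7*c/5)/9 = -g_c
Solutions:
 g(c) = C1 + 20*exp(7*c/5)/63


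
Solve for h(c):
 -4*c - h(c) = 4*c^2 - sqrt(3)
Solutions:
 h(c) = -4*c^2 - 4*c + sqrt(3)


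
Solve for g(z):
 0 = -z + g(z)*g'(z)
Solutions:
 g(z) = -sqrt(C1 + z^2)
 g(z) = sqrt(C1 + z^2)


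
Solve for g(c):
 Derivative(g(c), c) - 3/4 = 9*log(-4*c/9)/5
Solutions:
 g(c) = C1 + 9*c*log(-c)/5 + 3*c*(-24*log(3) - 7 + 24*log(2))/20


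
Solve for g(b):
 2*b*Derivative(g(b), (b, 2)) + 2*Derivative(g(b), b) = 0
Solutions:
 g(b) = C1 + C2*log(b)


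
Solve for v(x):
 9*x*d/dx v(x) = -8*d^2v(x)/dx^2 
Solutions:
 v(x) = C1 + C2*erf(3*x/4)


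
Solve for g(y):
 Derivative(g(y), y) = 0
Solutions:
 g(y) = C1


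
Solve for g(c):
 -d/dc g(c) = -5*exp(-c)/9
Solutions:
 g(c) = C1 - 5*exp(-c)/9


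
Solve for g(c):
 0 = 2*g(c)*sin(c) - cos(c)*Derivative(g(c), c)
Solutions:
 g(c) = C1/cos(c)^2


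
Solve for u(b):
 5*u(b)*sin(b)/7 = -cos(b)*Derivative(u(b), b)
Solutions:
 u(b) = C1*cos(b)^(5/7)


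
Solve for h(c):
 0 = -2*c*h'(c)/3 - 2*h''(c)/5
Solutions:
 h(c) = C1 + C2*erf(sqrt(30)*c/6)


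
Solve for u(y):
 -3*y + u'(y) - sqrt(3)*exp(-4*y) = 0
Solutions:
 u(y) = C1 + 3*y^2/2 - sqrt(3)*exp(-4*y)/4


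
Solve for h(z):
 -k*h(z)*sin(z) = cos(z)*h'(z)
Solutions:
 h(z) = C1*exp(k*log(cos(z)))


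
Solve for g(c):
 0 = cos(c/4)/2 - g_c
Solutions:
 g(c) = C1 + 2*sin(c/4)


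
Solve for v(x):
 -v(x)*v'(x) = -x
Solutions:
 v(x) = -sqrt(C1 + x^2)
 v(x) = sqrt(C1 + x^2)


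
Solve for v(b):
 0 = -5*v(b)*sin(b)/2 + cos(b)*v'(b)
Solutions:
 v(b) = C1/cos(b)^(5/2)


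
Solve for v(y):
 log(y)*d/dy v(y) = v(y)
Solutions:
 v(y) = C1*exp(li(y))


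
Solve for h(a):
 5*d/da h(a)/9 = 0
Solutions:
 h(a) = C1


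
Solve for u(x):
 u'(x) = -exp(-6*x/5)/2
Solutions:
 u(x) = C1 + 5*exp(-6*x/5)/12


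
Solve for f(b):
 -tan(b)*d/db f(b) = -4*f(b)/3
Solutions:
 f(b) = C1*sin(b)^(4/3)


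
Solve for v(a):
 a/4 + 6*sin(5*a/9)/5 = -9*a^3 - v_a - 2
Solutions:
 v(a) = C1 - 9*a^4/4 - a^2/8 - 2*a + 54*cos(5*a/9)/25


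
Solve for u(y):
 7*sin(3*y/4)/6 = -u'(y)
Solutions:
 u(y) = C1 + 14*cos(3*y/4)/9


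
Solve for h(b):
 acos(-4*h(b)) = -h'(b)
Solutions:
 Integral(1/acos(-4*_y), (_y, h(b))) = C1 - b


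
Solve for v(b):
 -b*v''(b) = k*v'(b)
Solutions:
 v(b) = C1 + b^(1 - re(k))*(C2*sin(log(b)*Abs(im(k))) + C3*cos(log(b)*im(k)))


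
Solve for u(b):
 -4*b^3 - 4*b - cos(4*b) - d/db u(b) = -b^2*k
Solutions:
 u(b) = C1 - b^4 + b^3*k/3 - 2*b^2 - sin(4*b)/4


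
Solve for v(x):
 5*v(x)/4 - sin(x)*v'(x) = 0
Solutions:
 v(x) = C1*(cos(x) - 1)^(5/8)/(cos(x) + 1)^(5/8)


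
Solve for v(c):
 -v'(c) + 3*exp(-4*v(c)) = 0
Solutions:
 v(c) = log(-I*(C1 + 12*c)^(1/4))
 v(c) = log(I*(C1 + 12*c)^(1/4))
 v(c) = log(-(C1 + 12*c)^(1/4))
 v(c) = log(C1 + 12*c)/4


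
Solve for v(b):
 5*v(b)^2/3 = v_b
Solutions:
 v(b) = -3/(C1 + 5*b)


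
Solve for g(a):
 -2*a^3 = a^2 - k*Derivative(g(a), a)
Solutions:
 g(a) = C1 + a^4/(2*k) + a^3/(3*k)


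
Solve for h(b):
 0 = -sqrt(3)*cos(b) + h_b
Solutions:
 h(b) = C1 + sqrt(3)*sin(b)


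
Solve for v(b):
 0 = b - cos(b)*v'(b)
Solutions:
 v(b) = C1 + Integral(b/cos(b), b)


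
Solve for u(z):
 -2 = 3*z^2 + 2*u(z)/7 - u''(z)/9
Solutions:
 u(z) = C1*exp(-3*sqrt(14)*z/7) + C2*exp(3*sqrt(14)*z/7) - 21*z^2/2 - 91/6


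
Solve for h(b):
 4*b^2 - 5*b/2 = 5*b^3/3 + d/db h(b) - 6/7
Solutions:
 h(b) = C1 - 5*b^4/12 + 4*b^3/3 - 5*b^2/4 + 6*b/7


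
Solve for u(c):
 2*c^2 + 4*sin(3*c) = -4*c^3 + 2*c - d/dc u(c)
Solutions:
 u(c) = C1 - c^4 - 2*c^3/3 + c^2 + 4*cos(3*c)/3


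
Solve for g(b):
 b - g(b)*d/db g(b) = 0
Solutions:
 g(b) = -sqrt(C1 + b^2)
 g(b) = sqrt(C1 + b^2)


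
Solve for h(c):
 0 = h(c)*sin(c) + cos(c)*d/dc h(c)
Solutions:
 h(c) = C1*cos(c)


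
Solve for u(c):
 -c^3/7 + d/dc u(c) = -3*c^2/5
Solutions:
 u(c) = C1 + c^4/28 - c^3/5


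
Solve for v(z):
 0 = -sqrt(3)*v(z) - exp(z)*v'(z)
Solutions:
 v(z) = C1*exp(sqrt(3)*exp(-z))


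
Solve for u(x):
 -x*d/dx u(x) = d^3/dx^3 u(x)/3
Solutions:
 u(x) = C1 + Integral(C2*airyai(-3^(1/3)*x) + C3*airybi(-3^(1/3)*x), x)


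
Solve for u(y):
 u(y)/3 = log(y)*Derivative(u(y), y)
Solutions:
 u(y) = C1*exp(li(y)/3)


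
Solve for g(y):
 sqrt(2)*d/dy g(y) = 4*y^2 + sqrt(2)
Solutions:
 g(y) = C1 + 2*sqrt(2)*y^3/3 + y


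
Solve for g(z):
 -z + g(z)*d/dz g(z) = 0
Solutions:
 g(z) = -sqrt(C1 + z^2)
 g(z) = sqrt(C1 + z^2)


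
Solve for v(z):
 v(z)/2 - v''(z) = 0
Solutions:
 v(z) = C1*exp(-sqrt(2)*z/2) + C2*exp(sqrt(2)*z/2)


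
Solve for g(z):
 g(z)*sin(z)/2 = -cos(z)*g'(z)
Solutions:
 g(z) = C1*sqrt(cos(z))


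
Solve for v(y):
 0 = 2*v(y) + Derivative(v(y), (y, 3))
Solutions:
 v(y) = C3*exp(-2^(1/3)*y) + (C1*sin(2^(1/3)*sqrt(3)*y/2) + C2*cos(2^(1/3)*sqrt(3)*y/2))*exp(2^(1/3)*y/2)


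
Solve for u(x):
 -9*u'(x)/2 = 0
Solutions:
 u(x) = C1
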